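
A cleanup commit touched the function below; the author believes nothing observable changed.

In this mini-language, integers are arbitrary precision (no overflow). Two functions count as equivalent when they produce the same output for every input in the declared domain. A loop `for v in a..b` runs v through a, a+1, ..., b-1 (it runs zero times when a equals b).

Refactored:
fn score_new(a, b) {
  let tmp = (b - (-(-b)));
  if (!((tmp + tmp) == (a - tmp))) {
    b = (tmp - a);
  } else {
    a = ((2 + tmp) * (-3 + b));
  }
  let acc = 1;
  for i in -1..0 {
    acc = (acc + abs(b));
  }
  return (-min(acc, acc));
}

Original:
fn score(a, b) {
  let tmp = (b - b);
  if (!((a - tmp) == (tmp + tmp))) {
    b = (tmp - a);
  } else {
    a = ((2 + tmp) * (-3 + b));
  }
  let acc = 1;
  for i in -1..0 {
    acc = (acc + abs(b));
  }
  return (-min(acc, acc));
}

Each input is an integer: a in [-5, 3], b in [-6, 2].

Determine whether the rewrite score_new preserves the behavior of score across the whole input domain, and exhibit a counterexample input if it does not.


The two versions differ — the changes include same computation, different form.
Spot check at a=0, b=2 — score: tmp := 0 | (!((a - tmp) == (tmp + tmp))): false | a := -2 | acc := 1 | iter i=-1: | acc := 3 | result -3. score_new: tmp := 0 | (!((tmp + tmp) == (a - tmp))): false | a := -2 | acc := 1 | iter i=-1: | acc := 3 | result -3. Both give -3.
Checked all 81 inputs in the declared domain: the outputs agree on every one.
verdict: equivalent


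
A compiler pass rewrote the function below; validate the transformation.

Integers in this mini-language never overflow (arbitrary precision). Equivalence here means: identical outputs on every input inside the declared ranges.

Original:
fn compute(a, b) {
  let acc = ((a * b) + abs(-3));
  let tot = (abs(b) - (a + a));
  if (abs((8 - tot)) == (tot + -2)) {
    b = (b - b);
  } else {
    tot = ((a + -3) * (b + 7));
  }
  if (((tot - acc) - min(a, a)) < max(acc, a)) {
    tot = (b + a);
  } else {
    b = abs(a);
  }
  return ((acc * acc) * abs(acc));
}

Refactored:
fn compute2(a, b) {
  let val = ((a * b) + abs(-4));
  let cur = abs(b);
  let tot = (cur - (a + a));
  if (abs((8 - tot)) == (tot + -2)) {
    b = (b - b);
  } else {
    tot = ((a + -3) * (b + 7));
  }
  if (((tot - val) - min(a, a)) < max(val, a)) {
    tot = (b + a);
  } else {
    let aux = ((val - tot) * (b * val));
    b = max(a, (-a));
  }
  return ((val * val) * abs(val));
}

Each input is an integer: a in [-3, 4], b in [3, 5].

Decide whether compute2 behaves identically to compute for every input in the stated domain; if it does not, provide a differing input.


Evaluate both at a=-3, b=3.
compute: acc := -6 | tot := 9 | (abs((8 - tot)) == (tot + -2)): false | tot := -60 | (((tot - acc) - min(a, a)) < max(acc, a)): true | tot := 0 | result 216
compute2: val := -5 | cur := 3 | tot := 9 | (abs((8 - tot)) == (tot + -2)): false | tot := -60 | (((tot - val) - min(a, a)) < max(val, a)): true | tot := 0 | result 125
216 vs 125 — the two versions disagree here.
verdict: not equivalent; witness: a=-3, b=3


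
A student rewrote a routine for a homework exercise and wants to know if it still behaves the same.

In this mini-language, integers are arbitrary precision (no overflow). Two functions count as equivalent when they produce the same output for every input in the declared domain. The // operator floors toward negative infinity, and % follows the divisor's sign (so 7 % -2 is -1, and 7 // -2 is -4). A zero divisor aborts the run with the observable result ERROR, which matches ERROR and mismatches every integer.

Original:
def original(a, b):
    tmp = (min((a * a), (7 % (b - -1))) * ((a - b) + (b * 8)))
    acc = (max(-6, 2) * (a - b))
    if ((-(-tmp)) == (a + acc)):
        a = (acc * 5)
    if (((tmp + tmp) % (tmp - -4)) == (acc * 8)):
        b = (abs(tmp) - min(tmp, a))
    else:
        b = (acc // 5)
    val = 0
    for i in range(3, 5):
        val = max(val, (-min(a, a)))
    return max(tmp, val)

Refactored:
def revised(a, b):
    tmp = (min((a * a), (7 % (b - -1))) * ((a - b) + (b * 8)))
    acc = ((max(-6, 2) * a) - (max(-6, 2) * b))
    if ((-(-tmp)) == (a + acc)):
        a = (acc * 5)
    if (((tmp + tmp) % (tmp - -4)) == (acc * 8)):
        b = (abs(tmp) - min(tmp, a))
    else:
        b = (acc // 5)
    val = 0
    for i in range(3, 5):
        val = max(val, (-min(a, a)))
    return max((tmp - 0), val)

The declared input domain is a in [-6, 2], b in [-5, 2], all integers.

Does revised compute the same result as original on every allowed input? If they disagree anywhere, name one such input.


Differences: min/max/abs usage differs; constant usage differs; arithmetic usage differs — yet all 72 inputs agree.
verdict: equivalent


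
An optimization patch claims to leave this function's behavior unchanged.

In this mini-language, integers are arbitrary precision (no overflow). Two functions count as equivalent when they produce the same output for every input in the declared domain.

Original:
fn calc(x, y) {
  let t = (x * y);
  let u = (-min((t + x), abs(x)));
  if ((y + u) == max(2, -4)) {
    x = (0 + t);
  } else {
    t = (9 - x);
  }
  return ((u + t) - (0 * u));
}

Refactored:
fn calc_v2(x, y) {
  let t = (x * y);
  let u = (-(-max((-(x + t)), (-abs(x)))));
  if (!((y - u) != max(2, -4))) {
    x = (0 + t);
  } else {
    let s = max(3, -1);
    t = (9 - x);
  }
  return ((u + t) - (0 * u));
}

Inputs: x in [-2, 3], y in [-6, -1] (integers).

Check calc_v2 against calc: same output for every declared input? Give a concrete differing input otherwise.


x=2, y=-4 yields -2 from calc but 13 from calc_v2.
verdict: not equivalent; witness: x=2, y=-4


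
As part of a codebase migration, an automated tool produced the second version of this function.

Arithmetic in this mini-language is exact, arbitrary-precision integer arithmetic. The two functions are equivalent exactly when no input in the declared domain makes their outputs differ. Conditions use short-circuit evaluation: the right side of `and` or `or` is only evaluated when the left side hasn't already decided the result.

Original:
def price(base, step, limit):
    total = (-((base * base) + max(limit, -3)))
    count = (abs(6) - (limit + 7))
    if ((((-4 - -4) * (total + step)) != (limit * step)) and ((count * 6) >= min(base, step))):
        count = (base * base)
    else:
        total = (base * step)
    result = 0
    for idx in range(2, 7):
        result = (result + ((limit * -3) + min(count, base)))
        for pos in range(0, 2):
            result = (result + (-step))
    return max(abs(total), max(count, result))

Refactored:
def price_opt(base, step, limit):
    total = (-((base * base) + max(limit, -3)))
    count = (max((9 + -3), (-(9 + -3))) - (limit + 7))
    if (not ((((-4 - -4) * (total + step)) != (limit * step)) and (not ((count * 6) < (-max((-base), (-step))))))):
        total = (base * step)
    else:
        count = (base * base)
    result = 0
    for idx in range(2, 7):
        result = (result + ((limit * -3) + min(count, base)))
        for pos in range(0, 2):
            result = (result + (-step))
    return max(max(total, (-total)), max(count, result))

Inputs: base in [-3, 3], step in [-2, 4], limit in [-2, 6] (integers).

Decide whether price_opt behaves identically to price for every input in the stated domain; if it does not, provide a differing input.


Comparing the listings, the differences include: comparison usage differs; also constant usage differs; also boolean connective usage differs; also arithmetic usage differs; also min/max/abs usage differs.
One worked example (base=3, step=-1, limit=2) — price: total becomes -11; next count becomes -3; next ((((-4 - -4) * (total + step)) != (limit * step)) and ((count * 6) >= min(base, step))) evaluates to false; next total becomes -3; next result becomes 0; next at idx=2:; next result becomes -9; next at pos=0:; next result becomes -8; next at pos=1:; next result becomes -7; next at idx=3:; next result becomes -16; next at pos=0:; next result becomes -15; next at pos=1:; next result becomes -14; next at idx=4:; next result becomes -23; next at pos=0:; next result becomes -22; next at pos=1:; next result becomes -21; next at idx=5:; next result becomes -30; next at pos=0:; next result becomes -29; next at pos=1:; next result becomes -28; next at idx=6:; next result becomes -37; next at pos=0:; next result becomes -36; next at pos=1:; next result becomes -35; next final value 3; price_opt: total becomes -11; next count becomes -3; next (not ((((-4 - -4) * (total + step)) != (limit * step)) and (not ((count * 6) < (-max((-base), (-step))))))) evaluates to true; next total becomes -3; next result becomes 0; next at idx=2:; next result becomes -9; next at pos=0:; next result becomes -8; next at pos=1:; next result becomes -7; next at idx=3:; next result becomes -16; next at pos=0:; next result becomes -15; next at pos=1:; next result becomes -14; next at idx=4:; next result becomes -23; next at pos=0:; next result becomes -22; next at pos=1:; next result becomes -21; next at idx=5:; next result becomes -30; next at pos=0:; next result becomes -29; next at pos=1:; next result becomes -28; next at idx=6:; next result becomes -37; next at pos=0:; next result becomes -36; next at pos=1:; next result becomes -35; next final value 3; agreement on 3.
An exhaustive pass over the 441 declared inputs shows identical outputs.
verdict: equivalent


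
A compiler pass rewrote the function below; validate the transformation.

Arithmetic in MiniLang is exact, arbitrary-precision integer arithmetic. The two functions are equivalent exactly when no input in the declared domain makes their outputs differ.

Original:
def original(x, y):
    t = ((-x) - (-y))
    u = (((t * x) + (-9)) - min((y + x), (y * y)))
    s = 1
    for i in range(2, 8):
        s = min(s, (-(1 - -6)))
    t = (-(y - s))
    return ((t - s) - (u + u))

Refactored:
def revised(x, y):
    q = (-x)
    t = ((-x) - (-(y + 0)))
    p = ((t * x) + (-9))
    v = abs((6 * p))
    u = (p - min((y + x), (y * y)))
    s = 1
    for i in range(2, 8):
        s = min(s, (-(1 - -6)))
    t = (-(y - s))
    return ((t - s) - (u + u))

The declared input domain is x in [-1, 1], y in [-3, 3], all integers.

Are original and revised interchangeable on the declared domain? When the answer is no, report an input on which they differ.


The two versions differ — the changes include local variable names differ, plus arithmetic usage differs, plus statement counts differ, plus min/max/abs usage differs, plus constant usage differs.
As a probe, take x=1, y=1: original runs t = 0; u = -10; s = 1; [i=2]; s = -7; [i=3]; s = -7; [i=4]; s = -7; [i=5]; s = -7; [i=6]; s = -7; [i=7]; s = -7; t = -8; return 19; revised runs q = -1; t = 0; p = -9; v = 54; u = -10; s = 1; [i=2]; s = -7; [i=3]; s = -7; [i=4]; s = -7; [i=5]; s = -7; [i=6]; s = -7; [i=7]; s = -7; t = -8; return 19; both end at 19.
Checked all 21 inputs in the declared domain: the outputs agree on every one.
verdict: equivalent


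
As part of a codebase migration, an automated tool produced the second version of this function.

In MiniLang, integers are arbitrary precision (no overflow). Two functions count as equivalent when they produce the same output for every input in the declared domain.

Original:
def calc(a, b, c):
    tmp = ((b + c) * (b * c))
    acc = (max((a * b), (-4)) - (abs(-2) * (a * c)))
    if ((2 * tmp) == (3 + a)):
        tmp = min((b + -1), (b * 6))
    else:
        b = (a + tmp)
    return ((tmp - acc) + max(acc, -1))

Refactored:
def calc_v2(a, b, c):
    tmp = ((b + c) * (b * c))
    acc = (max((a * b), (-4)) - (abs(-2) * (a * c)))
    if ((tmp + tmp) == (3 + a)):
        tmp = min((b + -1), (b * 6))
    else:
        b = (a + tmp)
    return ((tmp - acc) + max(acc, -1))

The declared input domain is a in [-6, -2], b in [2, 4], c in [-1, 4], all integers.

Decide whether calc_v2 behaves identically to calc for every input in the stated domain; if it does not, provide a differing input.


Although arithmetic usage differs; constant usage differs, 90/90 inputs agree.
verdict: equivalent


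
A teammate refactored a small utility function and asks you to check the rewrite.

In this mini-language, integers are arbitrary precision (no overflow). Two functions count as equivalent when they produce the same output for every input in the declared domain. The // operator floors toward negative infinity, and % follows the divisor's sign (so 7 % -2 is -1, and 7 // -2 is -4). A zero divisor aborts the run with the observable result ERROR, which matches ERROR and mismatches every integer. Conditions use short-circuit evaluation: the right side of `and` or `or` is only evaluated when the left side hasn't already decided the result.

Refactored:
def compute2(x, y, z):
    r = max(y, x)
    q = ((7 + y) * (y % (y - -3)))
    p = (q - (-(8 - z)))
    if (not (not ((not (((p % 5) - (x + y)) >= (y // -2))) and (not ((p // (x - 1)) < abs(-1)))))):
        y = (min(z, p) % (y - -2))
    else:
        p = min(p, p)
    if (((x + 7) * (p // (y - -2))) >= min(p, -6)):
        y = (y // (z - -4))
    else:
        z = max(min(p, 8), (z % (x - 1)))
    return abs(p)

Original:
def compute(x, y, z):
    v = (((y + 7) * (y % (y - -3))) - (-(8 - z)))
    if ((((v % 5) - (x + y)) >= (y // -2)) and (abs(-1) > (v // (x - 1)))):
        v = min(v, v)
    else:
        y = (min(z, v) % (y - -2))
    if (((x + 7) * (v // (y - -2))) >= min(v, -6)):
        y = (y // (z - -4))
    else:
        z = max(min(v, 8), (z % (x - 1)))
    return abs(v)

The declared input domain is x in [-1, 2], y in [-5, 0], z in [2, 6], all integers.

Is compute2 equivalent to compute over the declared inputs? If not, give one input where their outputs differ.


Try x=1, y=-5, z=6.
compute: v = 0; division by zero -> ERROR
compute2: r = 1; q = -2; p = 0; (not (not ((not (((p % 5) - (x + y)) >= (y // -2))) and (not ((p // (x - 1)) < abs(-1)))))) -> false; p = 0; (((x + 7) * (p // (y - -2))) >= min(p, -6)) -> true; y = -1; return 0
ERROR != 0, so the rewrite changes behavior.
verdict: not equivalent; witness: x=1, y=-5, z=6


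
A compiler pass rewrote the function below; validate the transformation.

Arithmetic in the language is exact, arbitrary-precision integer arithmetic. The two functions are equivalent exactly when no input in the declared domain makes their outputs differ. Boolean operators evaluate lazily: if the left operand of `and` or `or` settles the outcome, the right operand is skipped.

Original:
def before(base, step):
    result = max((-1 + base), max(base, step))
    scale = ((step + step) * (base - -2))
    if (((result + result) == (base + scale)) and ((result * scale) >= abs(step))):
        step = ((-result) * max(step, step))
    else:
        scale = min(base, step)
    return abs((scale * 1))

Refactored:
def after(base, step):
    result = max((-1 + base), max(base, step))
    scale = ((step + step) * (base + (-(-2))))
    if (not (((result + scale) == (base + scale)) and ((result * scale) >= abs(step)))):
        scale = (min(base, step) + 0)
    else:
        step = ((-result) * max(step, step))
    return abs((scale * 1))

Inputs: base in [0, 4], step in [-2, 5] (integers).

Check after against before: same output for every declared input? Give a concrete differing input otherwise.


There is a counterexample at base=1, step=1: 1 on one side, 6 on the other.
before: result := 1 | scale := 6 | (((result + result) == (base + scale)) and ((result * scale) >= abs(step))): false | scale := 1 | result 1
after: result := 1 | scale := 6 | (not (((result + scale) == (base + scale)) and ((result * scale) >= abs(step)))): false | step := -1 | result 6
verdict: not equivalent; witness: base=1, step=1


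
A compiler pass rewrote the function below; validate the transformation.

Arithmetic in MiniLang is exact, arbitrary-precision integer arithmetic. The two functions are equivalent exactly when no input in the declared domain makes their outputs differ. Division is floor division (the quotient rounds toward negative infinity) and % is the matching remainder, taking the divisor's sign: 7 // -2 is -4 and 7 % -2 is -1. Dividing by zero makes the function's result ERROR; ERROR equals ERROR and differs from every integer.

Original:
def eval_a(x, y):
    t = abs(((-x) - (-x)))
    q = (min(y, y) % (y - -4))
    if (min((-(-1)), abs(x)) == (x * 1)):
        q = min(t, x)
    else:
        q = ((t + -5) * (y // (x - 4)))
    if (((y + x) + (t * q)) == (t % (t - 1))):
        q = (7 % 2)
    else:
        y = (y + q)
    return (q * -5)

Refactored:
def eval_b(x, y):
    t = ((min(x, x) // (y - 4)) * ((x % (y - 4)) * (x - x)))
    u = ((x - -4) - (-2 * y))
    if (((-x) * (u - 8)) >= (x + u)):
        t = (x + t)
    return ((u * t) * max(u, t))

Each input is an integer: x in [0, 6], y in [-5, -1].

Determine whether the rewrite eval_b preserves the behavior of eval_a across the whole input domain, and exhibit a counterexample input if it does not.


There is a counterexample at x=0, y=-4: ERROR on one side, 0 on the other.
eval_a: t = 0; division by zero -> ERROR
eval_b: t = 0; u = -4; (((-x) * (u - 8)) >= (x + u)) -> true; t = 0; return 0
verdict: not equivalent; witness: x=0, y=-4


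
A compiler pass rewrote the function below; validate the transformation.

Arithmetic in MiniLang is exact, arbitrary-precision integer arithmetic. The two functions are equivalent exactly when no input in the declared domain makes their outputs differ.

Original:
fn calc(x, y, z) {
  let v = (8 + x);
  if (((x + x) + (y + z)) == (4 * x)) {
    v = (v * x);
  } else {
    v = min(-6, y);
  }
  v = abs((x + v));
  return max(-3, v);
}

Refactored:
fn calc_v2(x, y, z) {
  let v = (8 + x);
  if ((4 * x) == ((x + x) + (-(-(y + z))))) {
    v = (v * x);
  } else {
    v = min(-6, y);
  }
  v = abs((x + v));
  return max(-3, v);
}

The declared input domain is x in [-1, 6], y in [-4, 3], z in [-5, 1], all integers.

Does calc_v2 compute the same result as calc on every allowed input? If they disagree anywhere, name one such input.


Differences: same computation, different form — yet all 448 inputs agree.
verdict: equivalent


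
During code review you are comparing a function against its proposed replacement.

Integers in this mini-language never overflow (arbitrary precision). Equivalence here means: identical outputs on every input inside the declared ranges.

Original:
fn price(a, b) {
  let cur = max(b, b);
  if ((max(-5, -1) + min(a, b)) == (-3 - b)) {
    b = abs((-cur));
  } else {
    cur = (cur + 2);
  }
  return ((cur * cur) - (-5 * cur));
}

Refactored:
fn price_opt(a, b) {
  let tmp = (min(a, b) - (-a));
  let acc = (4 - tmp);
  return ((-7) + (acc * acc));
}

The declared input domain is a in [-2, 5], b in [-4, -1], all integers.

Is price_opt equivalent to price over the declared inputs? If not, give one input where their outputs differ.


Input a=-2, b=-4: -6 from price versus 93 from price_opt.
verdict: not equivalent; witness: a=-2, b=-4


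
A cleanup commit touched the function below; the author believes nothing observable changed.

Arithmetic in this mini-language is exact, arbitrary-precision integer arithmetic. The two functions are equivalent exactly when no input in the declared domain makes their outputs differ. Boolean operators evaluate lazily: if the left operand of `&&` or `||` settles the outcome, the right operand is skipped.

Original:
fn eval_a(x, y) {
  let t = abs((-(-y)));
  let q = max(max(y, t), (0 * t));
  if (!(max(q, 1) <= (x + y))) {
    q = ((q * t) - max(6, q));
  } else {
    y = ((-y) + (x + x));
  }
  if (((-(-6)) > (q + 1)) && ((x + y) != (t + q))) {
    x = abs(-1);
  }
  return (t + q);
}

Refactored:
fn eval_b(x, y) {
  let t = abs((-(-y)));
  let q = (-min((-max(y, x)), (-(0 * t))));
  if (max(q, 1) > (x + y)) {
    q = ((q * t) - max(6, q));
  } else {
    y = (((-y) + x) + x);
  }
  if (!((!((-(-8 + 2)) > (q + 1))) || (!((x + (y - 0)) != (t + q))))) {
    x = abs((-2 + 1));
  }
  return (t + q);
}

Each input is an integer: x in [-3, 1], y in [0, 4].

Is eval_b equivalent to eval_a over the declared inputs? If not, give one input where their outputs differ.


Run the pair on x=1, y=0.
eval_a: t := 0 | q := 0 | (!(max(q, 1) <= (x + y))): false | y := 2 | (((-(-6)) > (q + 1)) && ((x + y) != (t + q))): true | x := 1 | result 0
eval_b: t := 0 | q := 1 | (max(q, 1) > (x + y)): false | y := 2 | (!((!((-(-8 + 2)) > (q + 1))) || (!((x + (y - 0)) != (t + q))))): true | x := 1 | result 1
0 against 1: the behavior changed.
verdict: not equivalent; witness: x=1, y=0


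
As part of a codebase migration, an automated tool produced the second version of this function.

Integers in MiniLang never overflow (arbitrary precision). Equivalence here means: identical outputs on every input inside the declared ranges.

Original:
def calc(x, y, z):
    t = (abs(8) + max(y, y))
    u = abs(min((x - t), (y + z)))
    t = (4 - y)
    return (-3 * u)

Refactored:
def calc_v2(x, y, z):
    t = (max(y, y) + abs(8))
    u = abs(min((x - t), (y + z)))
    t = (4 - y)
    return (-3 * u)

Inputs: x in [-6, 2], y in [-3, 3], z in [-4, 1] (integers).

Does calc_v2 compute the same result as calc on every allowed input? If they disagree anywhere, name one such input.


The two versions differ — the changes include same computation, different form.
Tracing x=-4, y=-1, z=-2: calc: t := 7 | u := 11 | t := 5 | result -33 | calc_v2: t := 7 | u := 11 | t := 5 | result -33 — matching result -33.
An exhaustive pass over the 378 declared inputs shows identical outputs.
verdict: equivalent


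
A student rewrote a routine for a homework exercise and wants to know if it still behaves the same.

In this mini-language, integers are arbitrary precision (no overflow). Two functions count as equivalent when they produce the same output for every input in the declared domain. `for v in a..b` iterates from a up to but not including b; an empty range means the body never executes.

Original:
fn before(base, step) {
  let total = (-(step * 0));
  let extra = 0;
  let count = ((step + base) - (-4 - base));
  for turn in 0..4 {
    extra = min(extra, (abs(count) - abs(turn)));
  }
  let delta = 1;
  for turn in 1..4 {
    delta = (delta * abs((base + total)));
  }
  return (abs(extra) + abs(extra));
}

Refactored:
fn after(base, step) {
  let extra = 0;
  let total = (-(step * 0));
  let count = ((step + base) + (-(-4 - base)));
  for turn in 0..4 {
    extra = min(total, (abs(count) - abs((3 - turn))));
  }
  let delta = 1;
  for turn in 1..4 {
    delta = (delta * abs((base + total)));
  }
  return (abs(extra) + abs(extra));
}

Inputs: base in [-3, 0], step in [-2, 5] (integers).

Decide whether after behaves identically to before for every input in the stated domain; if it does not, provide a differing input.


Consider the input base=-3, step=0.
before: total = 0; extra = 0; count = -2; [turn=0]; extra = 0; [turn=1]; extra = 0; [turn=2]; extra = 0; [turn=3]; extra = -1; delta = 1; [turn=1]; delta = 3; [turn=2]; delta = 9; [turn=3]; delta = 27; return 2
after: extra = 0; total = 0; count = -2; [turn=0]; extra = -1; [turn=1]; extra = 0; [turn=2]; extra = 0; [turn=3]; extra = 0; delta = 1; [turn=1]; delta = 3; [turn=2]; delta = 9; [turn=3]; delta = 27; return 0
2 and 0 differ, so these are not the same function on this domain.
verdict: not equivalent; witness: base=-3, step=0


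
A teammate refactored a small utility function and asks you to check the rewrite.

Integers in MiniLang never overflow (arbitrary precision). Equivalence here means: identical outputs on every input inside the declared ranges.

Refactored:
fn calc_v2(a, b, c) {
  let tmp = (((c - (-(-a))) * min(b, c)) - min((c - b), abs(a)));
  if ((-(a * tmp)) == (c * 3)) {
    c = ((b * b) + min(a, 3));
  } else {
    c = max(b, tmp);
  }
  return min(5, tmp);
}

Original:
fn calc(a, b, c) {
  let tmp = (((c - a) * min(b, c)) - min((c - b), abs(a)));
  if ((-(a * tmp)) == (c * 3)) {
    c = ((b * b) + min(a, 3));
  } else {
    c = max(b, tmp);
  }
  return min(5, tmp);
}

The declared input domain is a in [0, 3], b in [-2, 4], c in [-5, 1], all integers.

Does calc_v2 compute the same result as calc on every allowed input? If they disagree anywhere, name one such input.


Reading the diff, among the changes: same computation, different form.
Spot check at a=2, b=3, c=-2 — calc: tmp := 13 | ((-(a * tmp)) == (c * 3)): false | c := 13 | result 5. calc_v2: tmp := 13 | ((-(a * tmp)) == (c * 3)): false | c := 13 | result 5. Both give 5.
Across all 196 domain points the two functions coincide.
verdict: equivalent


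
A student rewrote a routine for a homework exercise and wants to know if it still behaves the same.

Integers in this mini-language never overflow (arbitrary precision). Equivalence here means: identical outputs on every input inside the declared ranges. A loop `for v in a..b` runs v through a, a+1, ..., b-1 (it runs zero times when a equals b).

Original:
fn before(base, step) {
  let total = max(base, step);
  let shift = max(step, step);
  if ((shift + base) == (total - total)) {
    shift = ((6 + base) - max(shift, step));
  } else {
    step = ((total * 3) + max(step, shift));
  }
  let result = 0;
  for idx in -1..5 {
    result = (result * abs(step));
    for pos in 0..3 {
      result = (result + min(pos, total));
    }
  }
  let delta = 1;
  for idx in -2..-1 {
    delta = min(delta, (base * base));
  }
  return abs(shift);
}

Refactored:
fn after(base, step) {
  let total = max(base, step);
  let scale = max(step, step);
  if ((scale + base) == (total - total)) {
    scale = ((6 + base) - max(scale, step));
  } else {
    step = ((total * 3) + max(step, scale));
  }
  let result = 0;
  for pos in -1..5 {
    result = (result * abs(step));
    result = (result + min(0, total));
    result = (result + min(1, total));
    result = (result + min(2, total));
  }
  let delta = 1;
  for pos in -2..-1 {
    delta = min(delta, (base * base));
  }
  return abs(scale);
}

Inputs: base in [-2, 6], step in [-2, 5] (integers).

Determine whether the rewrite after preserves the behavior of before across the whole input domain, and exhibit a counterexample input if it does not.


The two versions differ — the changes include arithmetic usage differs; and loop structure differs; and local variable names differ; and constant usage differs; and statement counts differ; and min/max/abs usage differs.
Tracing base=6, step=2: before: total=6, then shift=2, then ((shift + base) == (total - total)) is false, then step=20, then result=0, then (idx=-1), then result=0, then (pos=0), then result=0, then (pos=1), then result=1, then (pos=2), then result=3, then (idx=0), then result=60, then (pos=0), then result=60, then (pos=1), then result=61, then (pos=2), then result=63, then (idx=1), then result=1260, then (pos=0), then result=1260, then (pos=1), then result=1261, then (pos=2), then result=1263, then (idx=2), then result=25260, then (pos=0), then result=25260, then (pos=1), then result=25261, then (pos=2), then result=25263, then (idx=3), then result=505260, then (pos=0), then result=505260, then (pos=1), then result=505261, then (pos=2), then result=505263, then (idx=4), then result=10105260, then (pos=0), then result=10105260, then (pos=1), then result=10105261, then (pos=2), then result=10105263, then delta=1, then (idx=-2), then delta=1, then returns 2 | after: total=6, then scale=2, then ((scale + base) == (total - total)) is false, then step=20, then result=0, then (pos=-1), then result=0, then result=0, then result=1, then result=3, then (pos=0), then result=60, then result=60, then result=61, then result=63, then (pos=1), then result=1260, then result=1260, then result=1261, then result=1263, then (pos=2), then result=25260, then result=25260, then result=25261, then result=25263, then (pos=3), then result=505260, then result=505260, then result=505261, then result=505263, then (pos=4), then result=10105260, then result=10105260, then result=10105261, then result=10105263, then delta=1, then (pos=-2), then delta=1, then returns 2 — matching result 2.
Checked all 72 inputs in the declared domain: the outputs agree on every one.
verdict: equivalent


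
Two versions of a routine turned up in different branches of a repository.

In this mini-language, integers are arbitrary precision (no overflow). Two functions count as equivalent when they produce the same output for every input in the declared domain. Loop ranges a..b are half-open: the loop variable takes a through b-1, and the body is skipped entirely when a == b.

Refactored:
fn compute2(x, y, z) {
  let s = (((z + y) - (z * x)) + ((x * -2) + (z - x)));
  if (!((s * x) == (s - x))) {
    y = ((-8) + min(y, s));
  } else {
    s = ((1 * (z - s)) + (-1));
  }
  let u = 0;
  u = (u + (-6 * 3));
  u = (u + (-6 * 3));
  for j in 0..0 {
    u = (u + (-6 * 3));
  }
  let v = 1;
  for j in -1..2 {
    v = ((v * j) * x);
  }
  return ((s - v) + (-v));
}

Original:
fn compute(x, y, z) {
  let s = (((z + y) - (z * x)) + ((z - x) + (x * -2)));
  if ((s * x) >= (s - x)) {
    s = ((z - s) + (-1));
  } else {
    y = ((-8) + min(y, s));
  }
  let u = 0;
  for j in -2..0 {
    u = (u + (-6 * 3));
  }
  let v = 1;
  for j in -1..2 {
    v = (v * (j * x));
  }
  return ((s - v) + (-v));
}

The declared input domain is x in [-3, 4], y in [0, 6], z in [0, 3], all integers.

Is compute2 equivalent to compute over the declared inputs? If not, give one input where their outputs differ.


Consider the input x=1, y=0, z=0.
compute: s becomes -3; next ((s * x) >= (s - x)) evaluates to true; next s becomes 2; next u becomes 0; next at j=-2:; next u becomes -18; next at j=-1:; next u becomes -36; next v becomes 1; next at j=-1:; next v becomes -1; next at j=0:; next v becomes 0; next at j=1:; next v becomes 0; next final value 2
compute2: s becomes -3; next (!((s * x) == (s - x))) evaluates to true; next y becomes -11; next u becomes 0; next u becomes -18; next u becomes -36; next j never enters its loop body; next v becomes 1; next at j=-1:; next v becomes -1; next at j=0:; next v becomes 0; next at j=1:; next v becomes 0; next final value -3
2 against -3: the behavior changed.
verdict: not equivalent; witness: x=1, y=0, z=0


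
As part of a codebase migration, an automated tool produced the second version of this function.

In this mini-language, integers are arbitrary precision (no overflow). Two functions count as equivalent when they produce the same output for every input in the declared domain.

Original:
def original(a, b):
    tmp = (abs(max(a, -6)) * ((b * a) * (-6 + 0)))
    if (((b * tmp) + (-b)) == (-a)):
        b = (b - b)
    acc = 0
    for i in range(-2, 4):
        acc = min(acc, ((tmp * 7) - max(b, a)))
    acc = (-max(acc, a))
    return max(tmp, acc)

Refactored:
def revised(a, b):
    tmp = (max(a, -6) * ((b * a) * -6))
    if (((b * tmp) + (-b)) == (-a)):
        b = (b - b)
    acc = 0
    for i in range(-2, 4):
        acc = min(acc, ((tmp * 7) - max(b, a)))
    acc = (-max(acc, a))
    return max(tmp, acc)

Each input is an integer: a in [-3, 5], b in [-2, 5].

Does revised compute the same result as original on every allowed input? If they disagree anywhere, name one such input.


On input a=-3, b=-2, original returns 3 while revised returns 108.
verdict: not equivalent; witness: a=-3, b=-2


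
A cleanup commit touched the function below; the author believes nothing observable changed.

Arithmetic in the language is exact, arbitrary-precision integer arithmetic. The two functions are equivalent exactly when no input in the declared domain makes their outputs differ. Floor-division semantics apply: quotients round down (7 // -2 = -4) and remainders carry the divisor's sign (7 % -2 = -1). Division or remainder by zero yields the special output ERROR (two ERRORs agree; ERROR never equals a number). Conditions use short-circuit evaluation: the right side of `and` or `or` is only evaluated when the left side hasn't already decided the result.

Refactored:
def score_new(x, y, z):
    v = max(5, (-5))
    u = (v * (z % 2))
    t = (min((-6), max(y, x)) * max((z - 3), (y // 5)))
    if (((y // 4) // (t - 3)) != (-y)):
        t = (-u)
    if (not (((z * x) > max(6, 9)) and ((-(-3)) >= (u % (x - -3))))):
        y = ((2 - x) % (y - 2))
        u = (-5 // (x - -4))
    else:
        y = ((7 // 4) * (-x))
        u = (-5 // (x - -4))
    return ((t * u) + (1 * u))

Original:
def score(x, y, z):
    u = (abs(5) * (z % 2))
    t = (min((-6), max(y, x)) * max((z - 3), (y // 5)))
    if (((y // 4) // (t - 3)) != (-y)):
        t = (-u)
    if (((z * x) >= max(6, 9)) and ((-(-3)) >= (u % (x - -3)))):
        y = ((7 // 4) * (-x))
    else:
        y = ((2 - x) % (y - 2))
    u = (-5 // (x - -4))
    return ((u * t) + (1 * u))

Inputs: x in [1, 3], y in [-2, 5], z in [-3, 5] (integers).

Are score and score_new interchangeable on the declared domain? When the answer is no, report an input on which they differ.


Equivalent. The suspicious edit (`((z * x) >= max(6, 9))` became `((z * x) > max(6, 9))`) never changes the result for any input inside the declared domain.
An exhaustive pass over the 216 declared inputs shows identical outputs.
One worked example (x=1, y=1, z=2) — score: u := 0 | t := 0 | (((y // 4) // (t - 3)) != (-y)): true | t := 0 | (((z * x) >= max(6, 9)) and ((-(-3)) >= (u % (x - -3)))): false | y := 0 | u := -1 | result -1; score_new: v := 5 | u := 0 | t := 0 | (((y // 4) // (t - 3)) != (-y)): true | t := 0 | (not (((z * x) > max(6, 9)) and ((-(-3)) >= (u % (x - -3))))): true | y := 0 | u := -1 | result -1; agreement on -1.
verdict: equivalent


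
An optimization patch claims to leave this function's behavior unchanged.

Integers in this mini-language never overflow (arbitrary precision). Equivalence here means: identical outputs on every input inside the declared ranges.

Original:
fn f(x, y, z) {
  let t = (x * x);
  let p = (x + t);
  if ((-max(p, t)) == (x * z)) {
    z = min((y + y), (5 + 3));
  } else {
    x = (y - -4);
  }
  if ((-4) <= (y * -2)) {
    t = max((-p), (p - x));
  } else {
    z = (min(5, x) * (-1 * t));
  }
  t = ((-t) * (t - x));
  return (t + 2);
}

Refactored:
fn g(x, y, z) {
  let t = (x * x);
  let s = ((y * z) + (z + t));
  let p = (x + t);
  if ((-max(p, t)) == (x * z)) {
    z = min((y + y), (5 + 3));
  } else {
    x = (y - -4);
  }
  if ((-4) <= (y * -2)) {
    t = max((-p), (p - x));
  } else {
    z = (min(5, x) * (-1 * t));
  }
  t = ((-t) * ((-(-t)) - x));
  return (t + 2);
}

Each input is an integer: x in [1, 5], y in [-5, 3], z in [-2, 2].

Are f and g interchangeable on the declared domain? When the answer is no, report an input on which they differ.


Behavior is preserved: although local variable names differ; and arithmetic usage differs; and statement counts differ, the outputs never diverge.
Tracing x=4, y=-3, z=-1: f: t := 16 | p := 20 | ((-max(p, t)) == (x * z)): false | x := 1 | ((-4) <= (y * -2)): true | t := 19 | t := -342 | result -340 | g: t := 16 | s := 18 | p := 20 | ((-max(p, t)) == (x * z)): false | x := 1 | ((-4) <= (y * -2)): true | t := 19 | t := -342 | result -340 — matching result -340.
Every one of the 225 inputs gives matching results.
verdict: equivalent


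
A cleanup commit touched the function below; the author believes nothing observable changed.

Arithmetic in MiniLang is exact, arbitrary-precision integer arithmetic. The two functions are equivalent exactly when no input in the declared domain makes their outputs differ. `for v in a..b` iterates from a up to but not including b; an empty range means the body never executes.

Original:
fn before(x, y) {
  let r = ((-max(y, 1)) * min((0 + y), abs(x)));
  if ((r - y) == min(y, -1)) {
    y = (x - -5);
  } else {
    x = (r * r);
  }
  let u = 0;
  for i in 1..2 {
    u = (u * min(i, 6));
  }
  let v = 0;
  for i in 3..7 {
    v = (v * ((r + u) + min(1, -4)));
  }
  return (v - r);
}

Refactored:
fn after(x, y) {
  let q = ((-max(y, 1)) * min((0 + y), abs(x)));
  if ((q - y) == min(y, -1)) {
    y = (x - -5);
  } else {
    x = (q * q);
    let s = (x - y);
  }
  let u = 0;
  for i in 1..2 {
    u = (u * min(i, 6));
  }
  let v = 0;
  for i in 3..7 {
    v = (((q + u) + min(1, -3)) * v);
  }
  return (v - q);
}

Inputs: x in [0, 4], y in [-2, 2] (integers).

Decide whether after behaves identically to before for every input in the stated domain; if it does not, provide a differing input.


The suspicious edit (`-4` became `-3`) never changes the result for any input inside the declared domain.
Tracing x=1, y=1: before: r becomes -1; next ((r - y) == min(y, -1)) evaluates to false; next x becomes 1; next u becomes 0; next at i=1:; next u becomes 0; next v becomes 0; next at i=3:; next v becomes 0; next at i=4:; next v becomes 0; next at i=5:; next v becomes 0; next at i=6:; next v becomes 0; next final value 1 | after: q becomes -1; next ((q - y) == min(y, -1)) evaluates to false; next x becomes 1; next s becomes 0; next u becomes 0; next at i=1:; next u becomes 0; next v becomes 0; next at i=3:; next v becomes 0; next at i=4:; next v becomes 0; next at i=5:; next v becomes 0; next at i=6:; next v becomes 0; next final value 1 — matching result 1.
Across all 25 domain points the two functions coincide.
verdict: equivalent


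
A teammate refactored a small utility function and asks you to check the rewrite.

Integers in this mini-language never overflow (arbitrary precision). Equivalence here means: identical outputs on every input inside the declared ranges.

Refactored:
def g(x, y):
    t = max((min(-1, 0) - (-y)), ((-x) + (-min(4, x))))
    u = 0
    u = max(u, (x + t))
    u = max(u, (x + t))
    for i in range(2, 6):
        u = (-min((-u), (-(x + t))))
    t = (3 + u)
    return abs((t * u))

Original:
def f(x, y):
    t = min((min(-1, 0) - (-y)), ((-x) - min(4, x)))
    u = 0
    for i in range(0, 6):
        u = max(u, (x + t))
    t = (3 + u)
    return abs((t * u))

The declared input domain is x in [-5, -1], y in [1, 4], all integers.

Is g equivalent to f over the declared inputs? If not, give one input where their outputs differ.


Evaluate both at x=-5, y=1.
f: t=0, then u=0, then (i=0), then u=0, then (i=1), then u=0, then (i=2), then u=0, then (i=3), then u=0, then (i=4), then u=0, then (i=5), then u=0, then t=3, then returns 0
g: t=10, then u=0, then u=5, then u=5, then (i=2), then u=5, then (i=3), then u=5, then (i=4), then u=5, then (i=5), then u=5, then t=8, then returns 40
0 and 40 differ, so these are not the same function on this domain.
verdict: not equivalent; witness: x=-5, y=1


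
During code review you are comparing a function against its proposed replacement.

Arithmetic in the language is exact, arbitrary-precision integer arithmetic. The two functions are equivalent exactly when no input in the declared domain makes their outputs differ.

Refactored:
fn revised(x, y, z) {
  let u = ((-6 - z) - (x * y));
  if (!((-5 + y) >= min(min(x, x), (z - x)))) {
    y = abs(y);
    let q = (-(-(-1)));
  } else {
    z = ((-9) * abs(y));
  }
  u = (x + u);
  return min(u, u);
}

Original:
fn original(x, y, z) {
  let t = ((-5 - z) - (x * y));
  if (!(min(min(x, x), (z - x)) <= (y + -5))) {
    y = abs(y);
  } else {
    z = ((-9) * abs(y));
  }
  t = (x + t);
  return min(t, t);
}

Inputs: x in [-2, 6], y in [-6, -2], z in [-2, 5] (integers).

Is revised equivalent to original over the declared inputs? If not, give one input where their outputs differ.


Consider the input x=-2, y=-6, z=-2.
original: t := -15 | (!(min(min(x, x), (z - x)) <= (y + -5))): true | y := 6 | t := -17 | result -17
revised: u := -16 | (!((-5 + y) >= min(min(x, x), (z - x)))): true | y := 6 | q := -1 | u := -18 | result -18
-17 against -18: the behavior changed.
verdict: not equivalent; witness: x=-2, y=-6, z=-2


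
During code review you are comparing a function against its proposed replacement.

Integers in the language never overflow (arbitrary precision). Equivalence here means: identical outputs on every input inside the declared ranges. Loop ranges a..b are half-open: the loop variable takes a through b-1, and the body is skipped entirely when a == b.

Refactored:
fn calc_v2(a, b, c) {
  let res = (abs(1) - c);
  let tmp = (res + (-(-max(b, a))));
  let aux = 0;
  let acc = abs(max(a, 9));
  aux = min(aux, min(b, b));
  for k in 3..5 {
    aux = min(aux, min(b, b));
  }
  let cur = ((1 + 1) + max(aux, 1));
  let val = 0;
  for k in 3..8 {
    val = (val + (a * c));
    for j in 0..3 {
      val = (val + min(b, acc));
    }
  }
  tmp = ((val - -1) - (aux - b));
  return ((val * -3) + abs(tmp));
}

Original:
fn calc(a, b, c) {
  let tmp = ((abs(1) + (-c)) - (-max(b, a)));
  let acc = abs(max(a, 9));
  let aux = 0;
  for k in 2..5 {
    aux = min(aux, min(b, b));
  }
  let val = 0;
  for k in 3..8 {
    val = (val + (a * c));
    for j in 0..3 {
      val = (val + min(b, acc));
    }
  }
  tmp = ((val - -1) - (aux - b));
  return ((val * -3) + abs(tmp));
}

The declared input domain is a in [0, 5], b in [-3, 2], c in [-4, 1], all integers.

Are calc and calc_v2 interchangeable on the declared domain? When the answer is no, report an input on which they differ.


Comparing the listings, the differences include: min/max/abs usage differs; and loop structure differs; and arithmetic usage differs; and local variable names differ; and statement counts differ; and constant usage differs.
Tracing a=4, b=-2, c=-1: calc: tmp := 6 | acc := 9 | aux := 0 | iter k=2: | aux := -2 | iter k=3: | aux := -2 | iter k=4: | aux := -2 | val := 0 | iter k=3: | val := -4 | iter j=0: | val := -6 | iter j=1: | val := -8 | iter j=2: | val := -10 | iter k=4: | val := -14 | iter j=0: | val := -16 | iter j=1: | val := -18 | iter j=2: | val := -20 | iter k=5: | val := -24 | iter j=0: | val := -26 | iter j=1: | val := -28 | iter j=2: | val := -30 | iter k=6: | val := -34 | iter j=0: | val := -36 | iter j=1: | val := -38 | iter j=2: | val := -40 | iter k=7: | val := -44 | iter j=0: | val := -46 | iter j=1: | val := -48 | iter j=2: | val := -50 | tmp := -49 | result 199 | calc_v2: res := 2 | tmp := 6 | aux := 0 | acc := 9 | aux := -2 | iter k=3: | aux := -2 | iter k=4: | aux := -2 | cur := 3 | val := 0 | iter k=3: | val := -4 | iter j=0: | val := -6 | iter j=1: | val := -8 | iter j=2: | val := -10 | iter k=4: | val := -14 | iter j=0: | val := -16 | iter j=1: | val := -18 | iter j=2: | val := -20 | iter k=5: | val := -24 | iter j=0: | val := -26 | iter j=1: | val := -28 | iter j=2: | val := -30 | iter k=6: | val := -34 | iter j=0: | val := -36 | iter j=1: | val := -38 | iter j=2: | val := -40 | iter k=7: | val := -44 | iter j=0: | val := -46 | iter j=1: | val := -48 | iter j=2: | val := -50 | tmp := -49 | result 199 — matching result 199.
Sweeping the whole domain (216 inputs) finds no disagreement.
verdict: equivalent
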